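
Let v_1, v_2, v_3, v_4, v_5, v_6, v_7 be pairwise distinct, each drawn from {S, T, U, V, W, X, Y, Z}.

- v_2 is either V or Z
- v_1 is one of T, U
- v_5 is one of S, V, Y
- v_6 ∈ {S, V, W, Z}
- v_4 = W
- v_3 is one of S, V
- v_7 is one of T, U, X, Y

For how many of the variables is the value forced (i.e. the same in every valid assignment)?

2

v_4 must be W (only option left). Remove W from v_6.
The 3 variables v_2, v_3, v_6 are confined to {S, V, Z}, which locks those values in; drop them from v_5.
That leaves v_5 = Y. Strike Y from v_7.
Determined: v_4=W, v_5=Y. The other variables each still have more than one consistent value. That makes 2.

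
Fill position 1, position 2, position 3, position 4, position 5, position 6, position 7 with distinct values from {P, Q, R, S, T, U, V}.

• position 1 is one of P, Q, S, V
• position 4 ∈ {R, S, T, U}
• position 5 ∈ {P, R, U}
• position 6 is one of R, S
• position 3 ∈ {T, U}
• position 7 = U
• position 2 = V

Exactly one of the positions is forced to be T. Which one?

position 3

position 2's domain is down to {V}, so position 2 = V. So position 1 can't be V.
position 7 has just one choice, so position 7 = U. Strike U from position 3, position 4, position 5.
So T goes to position 3.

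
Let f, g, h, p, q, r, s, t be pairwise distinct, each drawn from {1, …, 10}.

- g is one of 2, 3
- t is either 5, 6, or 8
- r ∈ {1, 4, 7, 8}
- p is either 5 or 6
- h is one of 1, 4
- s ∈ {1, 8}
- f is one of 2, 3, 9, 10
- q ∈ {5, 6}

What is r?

7

p and q between them cover only {5, 6} — a naked pair. Remove those values from t.
t must be 8 (only option left). So r, s can't be 8.
s must be 1 (only option left). Strike 1 from h, r.
That leaves h = 4. Remove 4 from r.
So r = 7.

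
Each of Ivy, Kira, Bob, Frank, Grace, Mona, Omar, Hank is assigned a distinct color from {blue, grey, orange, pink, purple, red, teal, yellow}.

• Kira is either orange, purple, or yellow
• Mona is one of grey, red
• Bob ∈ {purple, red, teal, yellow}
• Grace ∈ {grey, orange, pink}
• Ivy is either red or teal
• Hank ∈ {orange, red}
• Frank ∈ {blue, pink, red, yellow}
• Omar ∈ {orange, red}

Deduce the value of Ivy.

teal

The 8 variables draw from only 8 values {blue, grey, orange, pink, purple, red, teal, yellow}, so each is used; only Frank can be blue, hence Frank = blue.
The 7 still-open variables draw from only 7 values {grey, orange, pink, purple, red, teal, yellow}, so each is used; only Grace can be pink, hence Grace = pink.
The 6 still-open variables draw from only 6 values {grey, orange, purple, red, teal, yellow}, so each is used; only Mona can be grey, hence Mona = grey.
The 2 variables Omar and Hank are confined to {orange, red}, which locks those values in; drop them from Ivy, Kira, Bob.
So Ivy = teal.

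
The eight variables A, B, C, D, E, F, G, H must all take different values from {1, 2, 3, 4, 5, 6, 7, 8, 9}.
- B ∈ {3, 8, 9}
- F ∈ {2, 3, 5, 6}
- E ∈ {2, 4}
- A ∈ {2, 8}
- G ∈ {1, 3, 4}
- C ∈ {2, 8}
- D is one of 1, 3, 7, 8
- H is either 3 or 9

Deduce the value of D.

A and C between them cover only {2, 8} — a naked pair. Remove those values from B, D, E, F.
E's domain is down to {4}, so E = 4. So G can't be 4.
B and H between them cover only {3, 9} — a naked pair. Remove those values from D, F, G.
G must be 1 (only option left). Remove 1 from D.
So D = 7.

7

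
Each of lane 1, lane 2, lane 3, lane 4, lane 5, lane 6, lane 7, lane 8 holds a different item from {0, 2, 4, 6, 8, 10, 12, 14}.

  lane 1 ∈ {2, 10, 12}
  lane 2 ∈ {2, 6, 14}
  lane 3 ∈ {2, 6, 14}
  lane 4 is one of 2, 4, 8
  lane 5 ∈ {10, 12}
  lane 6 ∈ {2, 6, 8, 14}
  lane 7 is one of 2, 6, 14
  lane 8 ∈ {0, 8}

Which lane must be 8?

Among the 8 variables, 0 fits only lane 8 (and all 8 values in {0, 2, 4, 6, 8, 10, 12, 14} must be used), so lane 8 = 0.
Among the 7 still-open variables, 4 fits only lane 4 (and all 7 values in {2, 4, 6, 8, 10, 12, 14} must be used), so lane 4 = 4.
Among the 6 still-open variables, 8 fits only lane 6 (and all 6 values in {2, 6, 8, 10, 12, 14} must be used), so lane 6 = 8.

lane 6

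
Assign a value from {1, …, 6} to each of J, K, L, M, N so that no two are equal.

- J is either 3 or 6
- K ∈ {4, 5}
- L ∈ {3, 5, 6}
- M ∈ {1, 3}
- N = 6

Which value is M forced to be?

1

N must be 6 (only option left). Strike 6 from J, L.
J's domain is down to {3}, so J = 3. Strike 3 from L, M.
So M = 1.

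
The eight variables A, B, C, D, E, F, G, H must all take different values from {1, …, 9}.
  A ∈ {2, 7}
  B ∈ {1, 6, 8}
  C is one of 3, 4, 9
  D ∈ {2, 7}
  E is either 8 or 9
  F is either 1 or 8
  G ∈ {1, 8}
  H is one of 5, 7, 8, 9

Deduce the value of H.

The 2 variables A and D are confined to {2, 7}, which locks those values in; drop them from H.
F and G between them cover only {1, 8} — a naked pair. Remove those values from B, E, H.
B must be 6 (only option left).
E must be 9 (only option left). So C, H can't be 9.
So H = 5.

5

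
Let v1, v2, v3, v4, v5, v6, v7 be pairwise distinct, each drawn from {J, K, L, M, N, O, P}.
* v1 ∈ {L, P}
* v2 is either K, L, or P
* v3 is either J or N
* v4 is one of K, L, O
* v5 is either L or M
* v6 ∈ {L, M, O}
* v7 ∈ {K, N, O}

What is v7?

N

The 7 variables draw from only 7 values {J, K, L, M, N, O, P}, so each is used; only v3 can be J, hence v3 = J.
The 6 still-open variables draw from only 6 values {K, L, M, N, O, P}, so each is used; only v7 can be N, hence v7 = N.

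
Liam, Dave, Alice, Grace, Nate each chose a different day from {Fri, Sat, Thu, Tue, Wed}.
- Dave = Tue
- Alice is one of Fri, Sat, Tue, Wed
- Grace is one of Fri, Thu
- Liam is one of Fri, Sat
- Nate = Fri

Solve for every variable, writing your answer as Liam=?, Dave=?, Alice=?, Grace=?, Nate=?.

Dave must be Tue (only option left). Remove Tue from Alice.
That leaves Nate = Fri. So Liam, Alice, Grace can't be Fri.
Liam's domain is down to {Sat}, so Liam = Sat. Remove Sat from Alice.
Alice's domain is down to {Wed}, so Alice = Wed.
That leaves Grace = Thu.

Liam=Sat, Dave=Tue, Alice=Wed, Grace=Thu, Nate=Fri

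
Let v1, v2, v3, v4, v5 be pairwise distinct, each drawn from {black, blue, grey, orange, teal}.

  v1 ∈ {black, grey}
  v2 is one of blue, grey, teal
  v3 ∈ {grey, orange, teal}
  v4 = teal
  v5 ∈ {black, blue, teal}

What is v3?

v4 has just one choice, so v4 = teal. Remove teal from v2, v3, v5.
The 4 still-open variables draw from only 4 values {black, blue, grey, orange}, so each is used; only v3 can be orange, hence v3 = orange.

orange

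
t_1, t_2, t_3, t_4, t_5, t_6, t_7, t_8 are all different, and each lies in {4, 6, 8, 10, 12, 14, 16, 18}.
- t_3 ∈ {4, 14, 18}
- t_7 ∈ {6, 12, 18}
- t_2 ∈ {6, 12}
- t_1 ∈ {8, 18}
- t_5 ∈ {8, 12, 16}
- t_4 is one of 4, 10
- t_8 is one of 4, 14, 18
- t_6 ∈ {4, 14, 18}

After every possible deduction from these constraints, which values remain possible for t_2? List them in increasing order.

Among the 8 variables, 10 fits only t_4 (and all 8 values in {4, 6, 8, 10, 12, 14, 16, 18} must be used), so t_4 = 10.
The 7 still-open variables draw from only 7 values {4, 6, 8, 12, 14, 16, 18}, so each is used; only t_5 can be 16, hence t_5 = 16.
The 6 still-open variables together cover exactly {4, 6, 8, 12, 14, 18} — 6 values for 6 variables — and 8 appears only in t_1's list, so t_1 = 8.
The 3 variables t_3, t_6, t_8 are confined to {4, 14, 18}, which locks those values in; drop them from t_7.
No further eliminations apply; t_2 can still be any of 6, 12.

6, 12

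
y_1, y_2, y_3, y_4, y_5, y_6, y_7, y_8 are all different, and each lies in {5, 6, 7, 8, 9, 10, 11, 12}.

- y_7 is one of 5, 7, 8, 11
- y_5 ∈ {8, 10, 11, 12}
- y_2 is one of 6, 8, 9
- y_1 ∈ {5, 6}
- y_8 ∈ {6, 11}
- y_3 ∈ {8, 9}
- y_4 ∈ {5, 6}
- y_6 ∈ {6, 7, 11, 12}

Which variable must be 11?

The 8 variables draw from only 8 values {5, 6, 7, 8, 9, 10, 11, 12}, so each is used; only y_5 can be 10, hence y_5 = 10.
Among the 7 still-open variables, 12 fits only y_6 (and all 7 values in {5, 6, 7, 8, 9, 11, 12} must be used), so y_6 = 12.
The 6 still-open variables draw from only 6 values {5, 6, 7, 8, 9, 11}, so each is used; only y_7 can be 7, hence y_7 = 7.
The 5 still-open variables draw from only 5 values {5, 6, 8, 9, 11}, so each is used; only y_8 can be 11, hence y_8 = 11.

y_8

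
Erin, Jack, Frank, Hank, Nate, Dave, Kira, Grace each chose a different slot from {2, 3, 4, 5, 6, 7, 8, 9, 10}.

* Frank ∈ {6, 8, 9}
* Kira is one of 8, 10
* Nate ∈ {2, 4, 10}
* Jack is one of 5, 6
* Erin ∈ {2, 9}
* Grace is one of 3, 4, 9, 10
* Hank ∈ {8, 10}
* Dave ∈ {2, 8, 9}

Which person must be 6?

Frank

The 8 variables draw from only 8 values {2, 3, 4, 5, 6, 8, 9, 10}, so each is used; only Grace can be 3, hence Grace = 3.
The 7 still-open variables together cover exactly {2, 4, 5, 6, 8, 9, 10} — 7 values for 7 variables — and 4 appears only in Nate's list, so Nate = 4.
The 6 still-open variables together cover exactly {2, 5, 6, 8, 9, 10} — 6 values for 6 variables — and 5 appears only in Jack's list, so Jack = 5.
Among the 5 still-open variables, 6 fits only Frank (and all 5 values in {2, 6, 8, 9, 10} must be used), so Frank = 6.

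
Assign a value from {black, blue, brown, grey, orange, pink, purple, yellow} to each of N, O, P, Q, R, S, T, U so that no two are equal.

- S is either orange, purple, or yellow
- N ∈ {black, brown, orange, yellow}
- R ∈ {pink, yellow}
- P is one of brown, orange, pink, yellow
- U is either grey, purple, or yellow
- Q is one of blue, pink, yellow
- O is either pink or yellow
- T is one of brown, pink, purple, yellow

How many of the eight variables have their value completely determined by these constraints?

3

The 8 variables draw from only 8 values {black, blue, brown, grey, orange, pink, purple, yellow}, so each is used; only N can be black, hence N = black.
The 7 still-open variables together cover exactly {blue, brown, grey, orange, pink, purple, yellow} — 7 values for 7 variables — and blue appears only in Q's list, so Q = blue.
Among the 6 still-open variables, grey fits only U (and all 6 values in {brown, grey, orange, pink, purple, yellow} must be used), so U = grey.
The 2 variables O and R are confined to {pink, yellow}, which locks those values in; drop them from P, S, T.
Determined: N=black, Q=blue, U=grey. The other variables each still have more than one consistent value. That makes 3.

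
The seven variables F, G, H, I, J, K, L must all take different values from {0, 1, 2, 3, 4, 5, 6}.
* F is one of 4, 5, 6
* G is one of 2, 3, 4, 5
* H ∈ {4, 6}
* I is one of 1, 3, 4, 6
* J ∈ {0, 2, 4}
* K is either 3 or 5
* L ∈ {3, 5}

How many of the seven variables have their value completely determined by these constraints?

3

The 7 variables together cover exactly {0, 1, 2, 3, 4, 5, 6} — 7 values for 7 variables — and 0 appears only in J's list, so J = 0.
Among the 6 still-open variables, 1 fits only I (and all 6 values in {1, 2, 3, 4, 5, 6} must be used), so I = 1.
The 5 still-open variables together cover exactly {2, 3, 4, 5, 6} — 5 values for 5 variables — and 2 appears only in G's list, so G = 2.
The 2 variables K and L are confined to {3, 5}, which locks those values in; drop them from F.
Determined: G=2, I=1, J=0. The other variables each still have more than one consistent value. That makes 3.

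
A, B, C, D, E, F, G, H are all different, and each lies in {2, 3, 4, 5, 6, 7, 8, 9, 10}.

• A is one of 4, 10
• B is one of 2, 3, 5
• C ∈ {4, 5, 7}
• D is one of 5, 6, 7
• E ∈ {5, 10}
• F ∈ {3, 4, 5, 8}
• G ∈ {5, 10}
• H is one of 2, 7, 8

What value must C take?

The 8 variables together cover exactly {2, 3, 4, 5, 6, 7, 8, 10} — 8 values for 8 variables — and 6 appears only in D's list, so D = 6.
E and G between them cover only {5, 10} — a naked pair. Remove those values from A, B, C, F.
A's domain is down to {4}, so A = 4. So C, F can't be 4.
So C = 7.

7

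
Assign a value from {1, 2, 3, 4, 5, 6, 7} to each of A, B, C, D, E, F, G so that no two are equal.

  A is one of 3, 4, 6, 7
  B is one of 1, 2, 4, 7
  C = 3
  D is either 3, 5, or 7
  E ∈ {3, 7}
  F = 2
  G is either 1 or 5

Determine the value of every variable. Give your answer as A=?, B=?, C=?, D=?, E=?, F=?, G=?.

A=6, B=4, C=3, D=5, E=7, F=2, G=1

C must be 3 (only option left). Strike 3 from A, D, E.
E has just one choice, so E = 7. Remove 7 from A, B, D.
That leaves F = 2. So B can't be 2.
D must be 5 (only option left). So G can't be 5.
G has just one choice, so G = 1. Eliminate 1 elsewhere: B.
B has just one choice, so B = 4. So A can't be 4.
A's domain is down to {6}, so A = 6.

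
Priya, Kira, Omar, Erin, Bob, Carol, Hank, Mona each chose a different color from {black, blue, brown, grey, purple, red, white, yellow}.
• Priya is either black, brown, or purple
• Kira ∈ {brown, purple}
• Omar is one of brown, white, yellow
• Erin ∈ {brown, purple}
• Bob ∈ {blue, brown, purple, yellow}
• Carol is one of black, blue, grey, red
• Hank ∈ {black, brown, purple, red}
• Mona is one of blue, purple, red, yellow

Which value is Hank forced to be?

red

The 8 variables draw from only 8 values {black, blue, brown, grey, purple, red, white, yellow}, so each is used; only Carol can be grey, hence Carol = grey.
Among the 7 still-open variables, white fits only Omar (and all 7 values in {black, blue, brown, purple, red, white, yellow} must be used), so Omar = white.
Kira and Erin between them cover only {brown, purple} — a naked pair. Remove those values from Priya, Bob, Hank, Mona.
Priya must be black (only option left). So Hank can't be black.
So Hank = red.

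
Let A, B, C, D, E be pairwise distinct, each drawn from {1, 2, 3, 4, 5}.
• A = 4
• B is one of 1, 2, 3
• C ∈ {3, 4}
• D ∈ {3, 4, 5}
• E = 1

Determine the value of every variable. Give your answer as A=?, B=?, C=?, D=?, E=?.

A has just one choice, so A = 4. So C, D can't be 4.
That leaves C = 3. Strike 3 from B, D.
That leaves D = 5.
E must be 1 (only option left). Remove 1 from B.
B's domain is down to {2}, so B = 2.

A=4, B=2, C=3, D=5, E=1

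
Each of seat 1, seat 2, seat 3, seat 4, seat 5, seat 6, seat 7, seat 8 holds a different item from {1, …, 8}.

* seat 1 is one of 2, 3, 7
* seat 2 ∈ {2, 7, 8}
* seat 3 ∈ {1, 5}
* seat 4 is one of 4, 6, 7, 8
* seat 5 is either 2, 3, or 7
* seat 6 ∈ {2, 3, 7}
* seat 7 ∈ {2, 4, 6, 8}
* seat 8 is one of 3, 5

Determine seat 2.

8

Among the 8 variables, 1 fits only seat 3 (and all 8 values in {1, 2, 3, 4, 5, 6, 7, 8} must be used), so seat 3 = 1.
Among the 7 still-open variables, 5 fits only seat 8 (and all 7 values in {2, 3, 4, 5, 6, 7, 8} must be used), so seat 8 = 5.
The 3 variables seat 1, seat 5, seat 6 are confined to {2, 3, 7}, which locks those values in; drop them from seat 2, seat 4, seat 7.
So seat 2 = 8.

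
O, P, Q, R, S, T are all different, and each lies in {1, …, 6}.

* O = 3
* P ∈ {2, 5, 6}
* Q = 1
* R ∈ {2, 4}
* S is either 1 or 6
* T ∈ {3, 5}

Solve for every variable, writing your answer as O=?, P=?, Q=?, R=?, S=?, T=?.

O must be 3 (only option left). Eliminate 3 elsewhere: T.
That leaves Q = 1. Strike 1 from S.
S's domain is down to {6}, so S = 6. Strike 6 from P.
T has just one choice, so T = 5. So P can't be 5.
P has just one choice, so P = 2. Remove 2 from R.
R has just one choice, so R = 4.

O=3, P=2, Q=1, R=4, S=6, T=5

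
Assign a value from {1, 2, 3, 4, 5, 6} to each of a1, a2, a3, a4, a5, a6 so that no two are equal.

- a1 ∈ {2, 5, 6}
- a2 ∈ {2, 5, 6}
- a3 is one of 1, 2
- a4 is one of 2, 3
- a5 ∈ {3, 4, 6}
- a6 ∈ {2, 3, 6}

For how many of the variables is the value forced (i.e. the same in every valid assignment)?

The 6 variables together cover exactly {1, 2, 3, 4, 5, 6} — 6 values for 6 variables — and 1 appears only in a3's list, so a3 = 1.
The 5 still-open variables together cover exactly {2, 3, 4, 5, 6} — 5 values for 5 variables — and 4 appears only in a5's list, so a5 = 4.
Determined: a3=1, a5=4. The other variables each still have more than one consistent value. That makes 2.

2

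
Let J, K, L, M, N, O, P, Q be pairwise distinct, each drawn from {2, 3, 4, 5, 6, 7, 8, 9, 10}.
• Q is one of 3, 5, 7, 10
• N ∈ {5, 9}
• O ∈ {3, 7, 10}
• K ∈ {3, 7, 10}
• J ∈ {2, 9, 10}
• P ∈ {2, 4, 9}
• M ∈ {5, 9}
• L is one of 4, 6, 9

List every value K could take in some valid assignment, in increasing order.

3, 7, 10

Among the 8 variables, 6 fits only L (and all 8 values in {2, 3, 4, 5, 6, 7, 9, 10} must be used), so L = 6.
Among the 7 still-open variables, 4 fits only P (and all 7 values in {2, 3, 4, 5, 7, 9, 10} must be used), so P = 4.
The 6 still-open variables draw from only 6 values {2, 3, 5, 7, 9, 10}, so each is used; only J can be 2, hence J = 2.
The 2 variables M and N are confined to {5, 9}, which locks those values in; drop them from Q.
No further eliminations apply; K can still be any of 3, 7, 10.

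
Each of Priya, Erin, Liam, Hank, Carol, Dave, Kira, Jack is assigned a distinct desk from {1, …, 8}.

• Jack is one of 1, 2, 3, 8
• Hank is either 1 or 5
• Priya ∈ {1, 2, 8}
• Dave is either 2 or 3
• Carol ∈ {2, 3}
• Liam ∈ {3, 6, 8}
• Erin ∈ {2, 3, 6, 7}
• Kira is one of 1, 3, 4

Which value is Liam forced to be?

The 8 variables draw from only 8 values {1, 2, 3, 4, 5, 6, 7, 8}, so each is used; only Kira can be 4, hence Kira = 4.
The 7 still-open variables draw from only 7 values {1, 2, 3, 5, 6, 7, 8}, so each is used; only Hank can be 5, hence Hank = 5.
The 6 still-open variables together cover exactly {1, 2, 3, 6, 7, 8} — 6 values for 6 variables — and 7 appears only in Erin's list, so Erin = 7.
The 5 still-open variables draw from only 5 values {1, 2, 3, 6, 8}, so each is used; only Liam can be 6, hence Liam = 6.

6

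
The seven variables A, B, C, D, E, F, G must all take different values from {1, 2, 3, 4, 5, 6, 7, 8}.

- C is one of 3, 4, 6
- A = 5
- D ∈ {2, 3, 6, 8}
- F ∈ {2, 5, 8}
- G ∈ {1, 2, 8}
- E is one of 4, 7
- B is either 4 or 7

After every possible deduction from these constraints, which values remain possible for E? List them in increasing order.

4, 7

A has just one choice, so A = 5. Remove 5 from F.
B and E share exactly the 2 values {4, 7}; by pigeonhole those values go to them, so strike 4, 7 from C.
No further eliminations apply; E can still be any of 4, 7.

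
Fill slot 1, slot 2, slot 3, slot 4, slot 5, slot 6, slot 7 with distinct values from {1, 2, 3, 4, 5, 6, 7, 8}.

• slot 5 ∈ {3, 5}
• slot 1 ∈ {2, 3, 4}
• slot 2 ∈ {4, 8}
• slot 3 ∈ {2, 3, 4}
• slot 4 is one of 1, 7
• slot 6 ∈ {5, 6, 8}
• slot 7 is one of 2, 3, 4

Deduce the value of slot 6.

slot 1, slot 3, slot 7 between them cover only {2, 3, 4} — a naked triple. Remove those values from slot 2, slot 5.
slot 2's domain is down to {8}, so slot 2 = 8. So slot 6 can't be 8.
That leaves slot 5 = 5. Remove 5 from slot 6.
So slot 6 = 6.

6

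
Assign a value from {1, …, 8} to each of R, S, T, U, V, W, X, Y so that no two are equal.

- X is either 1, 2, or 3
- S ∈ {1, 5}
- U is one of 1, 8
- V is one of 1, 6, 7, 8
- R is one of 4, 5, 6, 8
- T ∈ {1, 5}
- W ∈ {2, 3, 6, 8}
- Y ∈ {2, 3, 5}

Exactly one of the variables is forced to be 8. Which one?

U

The 8 variables together cover exactly {1, 2, 3, 4, 5, 6, 7, 8} — 8 values for 8 variables — and 4 appears only in R's list, so R = 4.
The 7 still-open variables draw from only 7 values {1, 2, 3, 5, 6, 7, 8}, so each is used; only V can be 7, hence V = 7.
Among the 6 still-open variables, 6 fits only W (and all 6 values in {1, 2, 3, 5, 6, 8} must be used), so W = 6.
The 5 still-open variables together cover exactly {1, 2, 3, 5, 8} — 5 values for 5 variables — and 8 appears only in U's list, so U = 8.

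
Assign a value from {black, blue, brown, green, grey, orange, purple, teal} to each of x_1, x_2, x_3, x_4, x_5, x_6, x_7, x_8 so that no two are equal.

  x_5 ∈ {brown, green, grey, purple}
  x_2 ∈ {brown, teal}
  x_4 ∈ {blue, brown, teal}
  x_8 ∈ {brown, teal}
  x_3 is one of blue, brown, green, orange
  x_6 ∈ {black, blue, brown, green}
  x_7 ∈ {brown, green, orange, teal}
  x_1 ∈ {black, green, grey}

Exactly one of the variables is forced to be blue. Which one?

x_4

Among the 8 variables, purple fits only x_5 (and all 8 values in {black, blue, brown, green, grey, orange, purple, teal} must be used), so x_5 = purple.
The 7 still-open variables together cover exactly {black, blue, brown, green, grey, orange, teal} — 7 values for 7 variables — and grey appears only in x_1's list, so x_1 = grey.
The 6 still-open variables draw from only 6 values {black, blue, brown, green, orange, teal}, so each is used; only x_6 can be black, hence x_6 = black.
The 2 variables x_2 and x_8 are confined to {brown, teal}, which locks those values in; drop them from x_3, x_4, x_7.
So blue goes to x_4.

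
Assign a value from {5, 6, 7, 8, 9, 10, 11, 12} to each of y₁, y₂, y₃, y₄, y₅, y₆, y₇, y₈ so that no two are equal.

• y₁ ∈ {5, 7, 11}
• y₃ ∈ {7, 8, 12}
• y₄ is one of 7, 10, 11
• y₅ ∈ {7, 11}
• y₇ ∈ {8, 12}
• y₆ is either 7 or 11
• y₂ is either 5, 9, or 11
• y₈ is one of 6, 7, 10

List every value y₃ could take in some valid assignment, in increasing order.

Among the 8 variables, 6 fits only y₈ (and all 8 values in {5, 6, 7, 8, 9, 10, 11, 12} must be used), so y₈ = 6.
The 7 still-open variables together cover exactly {5, 7, 8, 9, 10, 11, 12} — 7 values for 7 variables — and 9 appears only in y₂'s list, so y₂ = 9.
The 6 still-open variables draw from only 6 values {5, 7, 8, 10, 11, 12}, so each is used; only y₁ can be 5, hence y₁ = 5.
Among the 5 still-open variables, 10 fits only y₄ (and all 5 values in {7, 8, 10, 11, 12} must be used), so y₄ = 10.
The 2 variables y₅ and y₆ are confined to {7, 11}, which locks those values in; drop them from y₃.
No further eliminations apply; y₃ can still be any of 8, 12.

8, 12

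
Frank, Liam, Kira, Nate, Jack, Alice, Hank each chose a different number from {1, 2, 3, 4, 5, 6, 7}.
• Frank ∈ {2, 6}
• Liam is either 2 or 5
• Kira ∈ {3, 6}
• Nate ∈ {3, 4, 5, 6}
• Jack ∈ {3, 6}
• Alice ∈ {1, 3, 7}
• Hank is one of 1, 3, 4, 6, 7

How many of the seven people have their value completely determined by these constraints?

The 2 variables Kira and Jack are confined to {3, 6}, which locks those values in; drop them from Frank, Nate, Alice, Hank.
Frank's domain is down to {2}, so Frank = 2. Strike 2 from Liam.
Liam has just one choice, so Liam = 5. Strike 5 from Nate.
Nate's domain is down to {4}, so Nate = 4. So Hank can't be 4.
Determined: Frank=2, Liam=5, Nate=4. The other people each still have more than one consistent value. That makes 3.

3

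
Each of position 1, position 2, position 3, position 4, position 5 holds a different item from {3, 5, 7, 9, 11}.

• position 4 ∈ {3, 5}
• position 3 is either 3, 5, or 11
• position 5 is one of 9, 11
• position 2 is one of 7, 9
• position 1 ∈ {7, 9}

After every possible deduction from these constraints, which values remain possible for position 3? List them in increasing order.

position 1 and position 2 share exactly the 2 values {7, 9}; by pigeonhole those values go to them, so strike 7, 9 from position 5.
position 5 has just one choice, so position 5 = 11. Strike 11 from position 3.
No further eliminations apply; position 3 can still be any of 3, 5.

3, 5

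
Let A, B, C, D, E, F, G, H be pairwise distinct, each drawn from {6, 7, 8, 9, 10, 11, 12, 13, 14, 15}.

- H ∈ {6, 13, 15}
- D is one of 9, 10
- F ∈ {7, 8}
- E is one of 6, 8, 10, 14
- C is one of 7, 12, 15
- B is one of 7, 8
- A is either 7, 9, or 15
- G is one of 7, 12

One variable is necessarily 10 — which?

B and F share exactly the 2 values {7, 8}; by pigeonhole those values go to them, so strike 7, 8 from A, C, E, G.
G must be 12 (only option left). So C can't be 12.
C must be 15 (only option left). Strike 15 from A, H.
That leaves A = 9. Eliminate 9 elsewhere: D.
So 10 goes to D.

D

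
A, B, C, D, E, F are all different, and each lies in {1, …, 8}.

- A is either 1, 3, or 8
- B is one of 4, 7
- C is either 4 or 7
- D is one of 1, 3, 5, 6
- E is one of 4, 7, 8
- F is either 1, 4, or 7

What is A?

3

B and C between them cover only {4, 7} — a naked pair. Remove those values from E, F.
E has just one choice, so E = 8. Eliminate 8 elsewhere: A.
F has just one choice, so F = 1. Strike 1 from A, D.
So A = 3.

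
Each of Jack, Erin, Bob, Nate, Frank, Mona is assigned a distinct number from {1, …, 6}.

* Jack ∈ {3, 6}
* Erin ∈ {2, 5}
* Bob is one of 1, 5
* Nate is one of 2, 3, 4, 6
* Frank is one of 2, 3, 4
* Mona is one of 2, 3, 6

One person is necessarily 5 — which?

Among the 6 variables, 1 fits only Bob (and all 6 values in {1, 2, 3, 4, 5, 6} must be used), so Bob = 1.
Among the 5 still-open variables, 5 fits only Erin (and all 5 values in {2, 3, 4, 5, 6} must be used), so Erin = 5.

Erin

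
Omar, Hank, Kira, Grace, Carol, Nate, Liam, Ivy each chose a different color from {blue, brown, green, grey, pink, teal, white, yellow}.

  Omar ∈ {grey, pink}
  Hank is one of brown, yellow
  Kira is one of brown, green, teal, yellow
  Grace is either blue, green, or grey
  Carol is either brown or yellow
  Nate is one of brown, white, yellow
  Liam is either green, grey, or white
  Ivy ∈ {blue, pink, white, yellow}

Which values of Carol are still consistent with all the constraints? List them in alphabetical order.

The 8 variables together cover exactly {blue, brown, green, grey, pink, teal, white, yellow} — 8 values for 8 variables — and teal appears only in Kira's list, so Kira = teal.
Hank and Carol between them cover only {brown, yellow} — a naked pair. Remove those values from Nate, Ivy.
Nate's domain is down to {white}, so Nate = white. Eliminate white elsewhere: Liam, Ivy.
No further eliminations apply; Carol can still be any of brown, yellow.

brown, yellow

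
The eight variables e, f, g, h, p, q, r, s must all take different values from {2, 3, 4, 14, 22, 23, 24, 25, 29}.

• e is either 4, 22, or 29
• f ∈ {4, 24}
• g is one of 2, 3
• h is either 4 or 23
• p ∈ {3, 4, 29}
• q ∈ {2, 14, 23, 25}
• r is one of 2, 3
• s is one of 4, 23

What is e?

22

The 2 variables g and r are confined to {2, 3}, which locks those values in; drop them from p, q.
The 2 variables h and s are confined to {4, 23}, which locks those values in; drop them from e, f, p, q.
f must be 24 (only option left).
p must be 29 (only option left). Eliminate 29 elsewhere: e.
So e = 22.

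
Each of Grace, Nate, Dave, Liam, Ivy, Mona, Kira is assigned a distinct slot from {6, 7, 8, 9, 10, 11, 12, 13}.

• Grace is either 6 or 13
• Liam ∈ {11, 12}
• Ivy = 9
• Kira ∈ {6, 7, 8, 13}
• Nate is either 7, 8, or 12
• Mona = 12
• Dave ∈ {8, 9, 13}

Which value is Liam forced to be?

Ivy has just one choice, so Ivy = 9. Strike 9 from Dave.
That leaves Mona = 12. Remove 12 from Nate, Liam.
So Liam = 11.

11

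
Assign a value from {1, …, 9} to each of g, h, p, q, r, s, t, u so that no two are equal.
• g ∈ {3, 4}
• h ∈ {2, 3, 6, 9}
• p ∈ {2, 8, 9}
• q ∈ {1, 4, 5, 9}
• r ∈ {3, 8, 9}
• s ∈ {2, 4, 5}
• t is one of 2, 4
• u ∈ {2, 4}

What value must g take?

The 8 variables draw from only 8 values {1, 2, 3, 4, 5, 6, 8, 9}, so each is used; only q can be 1, hence q = 1.
The 7 still-open variables draw from only 7 values {2, 3, 4, 5, 6, 8, 9}, so each is used; only s can be 5, hence s = 5.
The 6 still-open variables together cover exactly {2, 3, 4, 6, 8, 9} — 6 values for 6 variables — and 6 appears only in h's list, so h = 6.
The 2 variables t and u are confined to {2, 4}, which locks those values in; drop them from g, p.
So g = 3.

3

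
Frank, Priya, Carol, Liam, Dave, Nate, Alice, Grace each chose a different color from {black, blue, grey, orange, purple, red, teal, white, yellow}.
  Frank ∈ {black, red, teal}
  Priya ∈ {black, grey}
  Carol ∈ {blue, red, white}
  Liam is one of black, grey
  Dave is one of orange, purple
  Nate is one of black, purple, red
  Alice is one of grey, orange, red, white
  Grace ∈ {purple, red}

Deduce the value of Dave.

orange

The 8 variables together cover exactly {black, blue, grey, orange, purple, red, teal, white} — 8 values for 8 variables — and blue appears only in Carol's list, so Carol = blue.
Among the 7 still-open variables, teal fits only Frank (and all 7 values in {black, grey, orange, purple, red, teal, white} must be used), so Frank = teal.
The 6 still-open variables draw from only 6 values {black, grey, orange, purple, red, white}, so each is used; only Alice can be white, hence Alice = white.
The 5 still-open variables together cover exactly {black, grey, orange, purple, red} — 5 values for 5 variables — and orange appears only in Dave's list, so Dave = orange.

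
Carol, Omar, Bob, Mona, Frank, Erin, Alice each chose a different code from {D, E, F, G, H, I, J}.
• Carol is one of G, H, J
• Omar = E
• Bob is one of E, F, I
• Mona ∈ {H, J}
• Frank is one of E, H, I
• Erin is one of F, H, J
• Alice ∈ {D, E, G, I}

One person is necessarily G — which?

Carol

Omar must be E (only option left). Remove E from Bob, Frank, Alice.
The 6 still-open variables together cover exactly {D, F, G, H, I, J} — 6 values for 6 variables — and D appears only in Alice's list, so Alice = D.
Among the 5 still-open variables, G fits only Carol (and all 5 values in {F, G, H, I, J} must be used), so Carol = G.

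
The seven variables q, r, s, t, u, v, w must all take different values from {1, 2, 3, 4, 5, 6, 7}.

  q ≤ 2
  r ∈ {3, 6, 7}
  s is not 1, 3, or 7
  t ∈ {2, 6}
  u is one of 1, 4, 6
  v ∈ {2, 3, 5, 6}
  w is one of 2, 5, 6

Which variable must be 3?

The 7 variables together cover exactly {1, 2, 3, 4, 5, 6, 7} — 7 values for 7 variables — and 7 appears only in r's list, so r = 7.
The 6 still-open variables draw from only 6 values {1, 2, 3, 4, 5, 6}, so each is used; only v can be 3, hence v = 3.

v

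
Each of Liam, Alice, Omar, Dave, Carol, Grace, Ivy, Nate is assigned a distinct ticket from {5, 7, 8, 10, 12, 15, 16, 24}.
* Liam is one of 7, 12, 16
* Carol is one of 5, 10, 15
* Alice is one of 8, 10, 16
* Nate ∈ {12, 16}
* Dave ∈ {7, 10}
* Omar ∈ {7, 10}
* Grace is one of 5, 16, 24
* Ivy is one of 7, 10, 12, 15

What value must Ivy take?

15

Among the 8 variables, 8 fits only Alice (and all 8 values in {5, 7, 8, 10, 12, 15, 16, 24} must be used), so Alice = 8.
Among the 7 still-open variables, 24 fits only Grace (and all 7 values in {5, 7, 10, 12, 15, 16, 24} must be used), so Grace = 24.
The 6 still-open variables draw from only 6 values {5, 7, 10, 12, 15, 16}, so each is used; only Carol can be 5, hence Carol = 5.
The 5 still-open variables together cover exactly {7, 10, 12, 15, 16} — 5 values for 5 variables — and 15 appears only in Ivy's list, so Ivy = 15.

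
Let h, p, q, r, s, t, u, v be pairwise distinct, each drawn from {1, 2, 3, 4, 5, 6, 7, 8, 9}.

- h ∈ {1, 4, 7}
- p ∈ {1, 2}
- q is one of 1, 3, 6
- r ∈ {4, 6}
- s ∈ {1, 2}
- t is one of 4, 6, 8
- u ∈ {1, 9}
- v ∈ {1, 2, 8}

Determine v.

8

Among the 8 variables, 3 fits only q (and all 8 values in {1, 2, 3, 4, 6, 7, 8, 9} must be used), so q = 3.
The 7 still-open variables together cover exactly {1, 2, 4, 6, 7, 8, 9} — 7 values for 7 variables — and 7 appears only in h's list, so h = 7.
The 6 still-open variables together cover exactly {1, 2, 4, 6, 8, 9} — 6 values for 6 variables — and 9 appears only in u's list, so u = 9.
p and s between them cover only {1, 2} — a naked pair. Remove those values from v.
So v = 8.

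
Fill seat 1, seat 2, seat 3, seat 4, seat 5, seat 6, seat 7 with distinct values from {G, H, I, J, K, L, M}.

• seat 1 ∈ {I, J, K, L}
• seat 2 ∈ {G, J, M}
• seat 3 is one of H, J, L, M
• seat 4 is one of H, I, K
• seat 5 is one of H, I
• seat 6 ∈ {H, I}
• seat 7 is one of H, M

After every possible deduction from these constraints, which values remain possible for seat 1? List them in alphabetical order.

J, L

The 7 variables together cover exactly {G, H, I, J, K, L, M} — 7 values for 7 variables — and G appears only in seat 2's list, so seat 2 = G.
The 2 variables seat 5 and seat 6 are confined to {H, I}, which locks those values in; drop them from seat 1, seat 3, seat 4, seat 7.
That leaves seat 4 = K. Strike K from seat 1.
seat 7 has just one choice, so seat 7 = M. Remove M from seat 3.
No further eliminations apply; seat 1 can still be any of J, L.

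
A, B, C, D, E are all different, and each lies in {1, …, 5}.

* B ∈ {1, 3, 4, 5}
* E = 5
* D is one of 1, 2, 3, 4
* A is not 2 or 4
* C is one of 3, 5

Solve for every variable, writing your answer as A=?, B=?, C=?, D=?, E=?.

E must be 5 (only option left). Strike 5 from A, B, C.
C must be 3 (only option left). Remove 3 from A, B, D.
A has just one choice, so A = 1. So B, D can't be 1.
That leaves B = 4. So D can't be 4.
D's domain is down to {2}, so D = 2.

A=1, B=4, C=3, D=2, E=5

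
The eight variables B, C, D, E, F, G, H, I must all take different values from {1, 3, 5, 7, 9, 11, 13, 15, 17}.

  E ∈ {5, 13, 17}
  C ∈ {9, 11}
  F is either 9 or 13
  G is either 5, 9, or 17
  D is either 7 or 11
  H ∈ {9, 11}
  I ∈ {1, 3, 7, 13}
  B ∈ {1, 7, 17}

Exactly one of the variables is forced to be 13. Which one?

F

The 8 variables together cover exactly {1, 3, 5, 7, 9, 11, 13, 17} — 8 values for 8 variables — and 3 appears only in I's list, so I = 3.
The 7 still-open variables draw from only 7 values {1, 5, 7, 9, 11, 13, 17}, so each is used; only B can be 1, hence B = 1.
Among the 6 still-open variables, 7 fits only D (and all 6 values in {5, 7, 9, 11, 13, 17} must be used), so D = 7.
The 2 variables C and H are confined to {9, 11}, which locks those values in; drop them from F, G.
So 13 goes to F.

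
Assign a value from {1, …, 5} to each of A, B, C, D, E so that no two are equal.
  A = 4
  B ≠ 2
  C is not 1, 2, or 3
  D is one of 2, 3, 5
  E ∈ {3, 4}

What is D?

A's domain is down to {4}, so A = 4. Remove 4 from B, C, E.
That leaves C = 5. Eliminate 5 elsewhere: B, D.
E must be 3 (only option left). Strike 3 from B, D.
So D = 2.

2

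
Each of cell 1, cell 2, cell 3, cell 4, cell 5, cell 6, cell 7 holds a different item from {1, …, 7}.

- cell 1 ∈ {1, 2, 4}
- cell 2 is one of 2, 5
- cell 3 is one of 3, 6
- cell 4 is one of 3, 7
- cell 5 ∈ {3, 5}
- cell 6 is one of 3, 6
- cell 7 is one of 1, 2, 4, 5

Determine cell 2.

The 7 variables draw from only 7 values {1, 2, 3, 4, 5, 6, 7}, so each is used; only cell 4 can be 7, hence cell 4 = 7.
The 2 variables cell 3 and cell 6 are confined to {3, 6}, which locks those values in; drop them from cell 5.
cell 5 has just one choice, so cell 5 = 5. Eliminate 5 elsewhere: cell 2, cell 7.
So cell 2 = 2.

2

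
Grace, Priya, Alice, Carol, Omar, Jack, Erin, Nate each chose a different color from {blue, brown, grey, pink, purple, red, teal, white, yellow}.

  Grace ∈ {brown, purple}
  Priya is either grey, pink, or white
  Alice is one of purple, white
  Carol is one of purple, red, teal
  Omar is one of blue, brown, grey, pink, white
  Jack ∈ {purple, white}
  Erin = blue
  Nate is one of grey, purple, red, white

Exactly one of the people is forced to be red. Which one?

Erin's domain is down to {blue}, so Erin = blue. Strike blue from Omar.
Among the 7 still-open variables, teal fits only Carol (and all 7 values in {brown, grey, pink, purple, red, teal, white} must be used), so Carol = teal.
Among the 6 still-open variables, red fits only Nate (and all 6 values in {brown, grey, pink, purple, red, white} must be used), so Nate = red.

Nate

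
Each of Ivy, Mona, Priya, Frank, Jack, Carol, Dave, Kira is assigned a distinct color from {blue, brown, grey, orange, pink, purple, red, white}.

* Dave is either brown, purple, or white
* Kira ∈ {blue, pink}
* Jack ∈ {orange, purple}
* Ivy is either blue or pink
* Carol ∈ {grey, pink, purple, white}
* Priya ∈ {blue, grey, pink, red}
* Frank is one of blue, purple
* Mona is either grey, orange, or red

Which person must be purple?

The 8 variables together cover exactly {blue, brown, grey, orange, pink, purple, red, white} — 8 values for 8 variables — and brown appears only in Dave's list, so Dave = brown.
The 7 still-open variables draw from only 7 values {blue, grey, orange, pink, purple, red, white}, so each is used; only Carol can be white, hence Carol = white.
The 2 variables Ivy and Kira are confined to {blue, pink}, which locks those values in; drop them from Priya, Frank.
So purple goes to Frank.

Frank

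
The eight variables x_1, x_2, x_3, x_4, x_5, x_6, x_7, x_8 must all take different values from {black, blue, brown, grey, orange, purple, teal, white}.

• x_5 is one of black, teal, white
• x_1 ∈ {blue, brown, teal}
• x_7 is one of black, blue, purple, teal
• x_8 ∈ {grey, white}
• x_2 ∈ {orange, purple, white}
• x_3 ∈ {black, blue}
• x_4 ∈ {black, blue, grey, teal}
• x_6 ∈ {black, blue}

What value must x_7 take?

purple

The 8 variables draw from only 8 values {black, blue, brown, grey, orange, purple, teal, white}, so each is used; only x_1 can be brown, hence x_1 = brown.
The 7 still-open variables draw from only 7 values {black, blue, grey, orange, purple, teal, white}, so each is used; only x_2 can be orange, hence x_2 = orange.
The 6 still-open variables draw from only 6 values {black, blue, grey, purple, teal, white}, so each is used; only x_7 can be purple, hence x_7 = purple.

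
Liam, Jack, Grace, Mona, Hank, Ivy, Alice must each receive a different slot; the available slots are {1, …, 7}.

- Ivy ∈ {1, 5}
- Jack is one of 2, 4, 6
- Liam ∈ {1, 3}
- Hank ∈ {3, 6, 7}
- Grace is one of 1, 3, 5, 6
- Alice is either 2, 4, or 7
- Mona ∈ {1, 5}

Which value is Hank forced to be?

Mona and Ivy share exactly the 2 values {1, 5}; by pigeonhole those values go to them, so strike 1, 5 from Liam, Grace.
That leaves Liam = 3. So Grace, Hank can't be 3.
That leaves Grace = 6. Strike 6 from Jack, Hank.
So Hank = 7.

7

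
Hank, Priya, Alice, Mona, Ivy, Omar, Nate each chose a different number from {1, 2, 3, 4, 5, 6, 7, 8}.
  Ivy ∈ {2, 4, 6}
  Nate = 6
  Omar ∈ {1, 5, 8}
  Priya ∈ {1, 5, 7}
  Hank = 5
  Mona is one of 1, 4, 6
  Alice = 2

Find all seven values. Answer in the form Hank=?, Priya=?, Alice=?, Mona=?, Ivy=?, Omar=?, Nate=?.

Hank must be 5 (only option left). So Priya, Omar can't be 5.
Alice's domain is down to {2}, so Alice = 2. Strike 2 from Ivy.
Nate must be 6 (only option left). Strike 6 from Mona, Ivy.
Ivy must be 4 (only option left). So Mona can't be 4.
Mona's domain is down to {1}, so Mona = 1. So Priya, Omar can't be 1.
Omar has just one choice, so Omar = 8.
Priya has just one choice, so Priya = 7.

Hank=5, Priya=7, Alice=2, Mona=1, Ivy=4, Omar=8, Nate=6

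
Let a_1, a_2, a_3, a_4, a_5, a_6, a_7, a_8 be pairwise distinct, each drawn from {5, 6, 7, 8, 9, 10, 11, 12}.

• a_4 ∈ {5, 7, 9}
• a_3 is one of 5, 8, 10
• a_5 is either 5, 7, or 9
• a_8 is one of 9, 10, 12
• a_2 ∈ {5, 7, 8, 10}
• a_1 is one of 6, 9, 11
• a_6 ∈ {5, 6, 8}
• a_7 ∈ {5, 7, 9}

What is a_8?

The 8 variables together cover exactly {5, 6, 7, 8, 9, 10, 11, 12} — 8 values for 8 variables — and 11 appears only in a_1's list, so a_1 = 11.
Among the 7 still-open variables, 6 fits only a_6 (and all 7 values in {5, 6, 7, 8, 9, 10, 12} must be used), so a_6 = 6.
The 6 still-open variables together cover exactly {5, 7, 8, 9, 10, 12} — 6 values for 6 variables — and 12 appears only in a_8's list, so a_8 = 12.

12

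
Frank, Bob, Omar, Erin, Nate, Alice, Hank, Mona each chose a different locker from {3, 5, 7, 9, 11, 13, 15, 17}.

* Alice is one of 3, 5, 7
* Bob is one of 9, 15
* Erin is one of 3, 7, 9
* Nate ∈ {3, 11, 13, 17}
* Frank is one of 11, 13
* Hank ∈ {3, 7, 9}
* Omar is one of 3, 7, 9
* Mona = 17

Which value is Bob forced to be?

15

Mona's domain is down to {17}, so Mona = 17. Strike 17 from Nate.
Among the 7 still-open variables, 5 fits only Alice (and all 7 values in {3, 5, 7, 9, 11, 13, 15} must be used), so Alice = 5.
The 6 still-open variables draw from only 6 values {3, 7, 9, 11, 13, 15}, so each is used; only Bob can be 15, hence Bob = 15.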